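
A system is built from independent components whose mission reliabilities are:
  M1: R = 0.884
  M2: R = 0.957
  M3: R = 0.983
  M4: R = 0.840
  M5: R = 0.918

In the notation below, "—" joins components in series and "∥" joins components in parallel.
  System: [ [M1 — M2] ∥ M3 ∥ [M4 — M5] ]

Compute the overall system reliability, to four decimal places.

Series (M1 and M2): 0.884000 × 0.957000 = 0.845988
Series (M4 and M5): 0.840000 × 0.918000 = 0.771120
Parallel ([0.845988], M3, and [0.771120]): 1 − (1 − 0.845988)(1 − 0.983000)(1 − 0.771120) = 0.9994

0.9994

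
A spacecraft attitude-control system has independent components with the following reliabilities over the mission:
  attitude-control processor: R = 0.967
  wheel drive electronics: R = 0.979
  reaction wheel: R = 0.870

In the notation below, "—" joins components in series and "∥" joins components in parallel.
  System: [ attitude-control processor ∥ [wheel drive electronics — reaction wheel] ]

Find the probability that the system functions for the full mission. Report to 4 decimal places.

0.9951

Series (wheel drive electronics and reaction wheel): 0.979000 × 0.870000 = 0.851730
Parallel (attitude-control processor and [0.851730]): 1 − (1 − 0.967000)(1 − 0.851730) = 0.9951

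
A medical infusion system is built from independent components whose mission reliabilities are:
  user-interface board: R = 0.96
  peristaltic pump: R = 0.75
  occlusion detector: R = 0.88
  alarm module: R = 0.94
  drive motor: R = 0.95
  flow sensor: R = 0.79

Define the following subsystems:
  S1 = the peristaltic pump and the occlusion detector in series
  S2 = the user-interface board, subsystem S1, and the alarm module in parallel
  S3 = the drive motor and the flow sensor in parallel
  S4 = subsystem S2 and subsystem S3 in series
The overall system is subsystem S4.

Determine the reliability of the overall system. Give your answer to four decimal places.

Series (peristaltic pump and occlusion detector): 0.750000 × 0.880000 = 0.660000
Parallel (user-interface board, [0.660000], and alarm module): 1 − (1 − 0.960000)(1 − 0.660000)(1 − 0.940000) = 0.999184
Parallel (drive motor and flow sensor): 1 − (1 − 0.950000)(1 − 0.790000) = 0.989500
Series ([0.999184] and [0.989500]): 0.999184 × 0.989500 = 0.9887

0.9887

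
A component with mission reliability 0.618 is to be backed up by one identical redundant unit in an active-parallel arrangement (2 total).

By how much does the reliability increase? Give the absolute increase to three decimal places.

0.236

R_before = 0.618
R_after = 1 − (1 − 0.618)^2 = 0.854
ΔR = 0.854 − 0.618 = 0.236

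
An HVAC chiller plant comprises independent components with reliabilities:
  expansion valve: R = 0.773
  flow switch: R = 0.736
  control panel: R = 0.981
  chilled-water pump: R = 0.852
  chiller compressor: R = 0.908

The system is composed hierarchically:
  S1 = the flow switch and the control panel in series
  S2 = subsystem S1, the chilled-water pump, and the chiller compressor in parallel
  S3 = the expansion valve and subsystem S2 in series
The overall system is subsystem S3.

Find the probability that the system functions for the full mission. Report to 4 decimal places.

0.7701

Series (flow switch and control panel): 0.736000 × 0.981000 = 0.722016
Parallel ([0.722016], chilled-water pump, and chiller compressor): 1 − (1 − 0.722016)(1 − 0.852000)(1 − 0.908000) = 0.996215
Series (expansion valve and [0.996215]): 0.773000 × 0.996215 = 0.7701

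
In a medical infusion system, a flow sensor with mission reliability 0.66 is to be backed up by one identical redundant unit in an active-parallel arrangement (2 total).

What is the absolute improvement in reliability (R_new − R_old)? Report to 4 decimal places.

R_before = 0.66
R_after = 1 − (1 − 0.66)^2 = 0.8844
ΔR = 0.8844 − 0.66 = 0.2244

0.2244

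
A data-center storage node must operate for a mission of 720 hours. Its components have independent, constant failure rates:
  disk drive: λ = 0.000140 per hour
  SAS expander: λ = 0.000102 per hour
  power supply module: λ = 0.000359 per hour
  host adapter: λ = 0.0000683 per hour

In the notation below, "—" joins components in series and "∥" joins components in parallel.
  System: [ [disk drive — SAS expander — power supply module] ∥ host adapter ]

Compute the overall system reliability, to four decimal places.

0.9831

R(disk drive) = exp(−0.000140 × 720) = 0.904114
R(SAS expander) = exp(−0.000102 × 720) = 0.929192
R(power supply module) = exp(−0.000359 × 720) = 0.772224
R(host adapter) = exp(−0.0000683 × 720) = 0.952014
Series (disk drive, SAS expander, and power supply module): 0.904114 × 0.929192 × 0.772224 = 0.648742
Parallel ([0.648742] and host adapter): 1 − (1 − 0.648742)(1 − 0.952014) = 0.9831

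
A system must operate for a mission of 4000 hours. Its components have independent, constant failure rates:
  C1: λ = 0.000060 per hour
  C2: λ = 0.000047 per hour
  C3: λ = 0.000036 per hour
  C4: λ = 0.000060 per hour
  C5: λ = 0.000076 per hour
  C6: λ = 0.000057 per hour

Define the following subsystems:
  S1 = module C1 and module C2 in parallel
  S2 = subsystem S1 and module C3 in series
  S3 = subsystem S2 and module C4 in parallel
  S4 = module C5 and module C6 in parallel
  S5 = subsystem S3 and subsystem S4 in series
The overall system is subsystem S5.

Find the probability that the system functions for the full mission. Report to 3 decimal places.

0.913

R(C1) = exp(−0.000060 × 4000) = 0.78663
R(C2) = exp(−0.000047 × 4000) = 0.82861
R(C3) = exp(−0.000036 × 4000) = 0.86589
R(C4) = exp(−0.000060 × 4000) = 0.78663
R(C5) = exp(−0.000076 × 4000) = 0.73786
R(C6) = exp(−0.000057 × 4000) = 0.79612
Parallel (C1 and C2): 1 − (1 − 0.78663)(1 − 0.82861) = 0.96343
Series ([0.96343] and C3): 0.96343 × 0.86589 = 0.83422
Parallel ([0.83422] and C4): 1 − (1 − 0.83422)(1 − 0.78663) = 0.96463
Parallel (C5 and C6): 1 − (1 − 0.73786)(1 − 0.79612) = 0.94655
Series ([0.96463] and [0.94655]): 0.96463 × 0.94655 = 0.913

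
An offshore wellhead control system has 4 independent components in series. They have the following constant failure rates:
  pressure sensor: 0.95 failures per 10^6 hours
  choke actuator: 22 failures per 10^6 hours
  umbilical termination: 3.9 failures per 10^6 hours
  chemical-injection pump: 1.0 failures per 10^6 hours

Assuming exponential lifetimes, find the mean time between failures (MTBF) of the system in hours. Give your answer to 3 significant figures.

Series of exponential components: λ_sys = Σ λ_i
λ_sys = 0.00000095 + 0.000022 + 0.0000039 + 0.0000010 = 2.7850e-05 /h
MTBF = 1 / λ_sys = 35900 h

35900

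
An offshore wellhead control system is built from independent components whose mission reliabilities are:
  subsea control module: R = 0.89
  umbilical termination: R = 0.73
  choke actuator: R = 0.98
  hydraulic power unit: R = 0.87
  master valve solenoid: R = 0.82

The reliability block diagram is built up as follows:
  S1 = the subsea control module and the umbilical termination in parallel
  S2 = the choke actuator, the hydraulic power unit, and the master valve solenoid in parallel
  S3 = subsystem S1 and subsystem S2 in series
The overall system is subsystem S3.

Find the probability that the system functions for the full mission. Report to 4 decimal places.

Parallel (subsea control module and umbilical termination): 1 − (1 − 0.890000)(1 − 0.730000) = 0.970300
Parallel (choke actuator, hydraulic power unit, and master valve solenoid): 1 − (1 − 0.980000)(1 − 0.870000)(1 − 0.820000) = 0.999532
Series ([0.970300] and [0.999532]): 0.970300 × 0.999532 = 0.9698

0.9698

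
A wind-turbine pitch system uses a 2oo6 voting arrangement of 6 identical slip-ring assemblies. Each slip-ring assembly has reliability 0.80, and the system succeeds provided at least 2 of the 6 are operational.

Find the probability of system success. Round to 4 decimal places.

R = Σ_{i=2}^{6} C(6,i) p^i (1−p)^{6−i} with p = 0.80
C(6,2)·0.80^2·0.20^4 = 0.015360
C(6,3)·0.80^3·0.20^3 = 0.081920
C(6,4)·0.80^4·0.20^2 = 0.245760
C(6,5)·0.80^5·0.20^1 = 0.393216
C(6,6)·0.80^6·0.20^0 = 0.262144
Sum = 0.9984

0.9984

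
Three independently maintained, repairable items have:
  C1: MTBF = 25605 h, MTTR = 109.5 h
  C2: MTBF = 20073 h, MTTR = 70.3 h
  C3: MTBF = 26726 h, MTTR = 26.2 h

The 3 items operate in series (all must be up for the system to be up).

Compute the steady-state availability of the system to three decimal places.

A(C1) = MTBF/(MTBF+MTTR) = 25605/(25605+109.5) = 0.995742
A(C2) = MTBF/(MTBF+MTTR) = 20073/(20073+70.3) = 0.996510
A(C3) = MTBF/(MTBF+MTTR) = 26726/(26726+26.2) = 0.999021
Series availability: 0.995742 × 0.996510 × 0.999021 = 0.991

0.991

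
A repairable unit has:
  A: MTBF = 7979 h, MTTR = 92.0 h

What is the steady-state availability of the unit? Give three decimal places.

A(A) = MTBF/(MTBF+MTTR) = 7979/(7979+92.0) = 0.989

0.989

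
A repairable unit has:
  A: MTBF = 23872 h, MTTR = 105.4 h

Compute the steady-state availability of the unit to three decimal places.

A(A) = MTBF/(MTBF+MTTR) = 23872/(23872+105.4) = 0.996

0.996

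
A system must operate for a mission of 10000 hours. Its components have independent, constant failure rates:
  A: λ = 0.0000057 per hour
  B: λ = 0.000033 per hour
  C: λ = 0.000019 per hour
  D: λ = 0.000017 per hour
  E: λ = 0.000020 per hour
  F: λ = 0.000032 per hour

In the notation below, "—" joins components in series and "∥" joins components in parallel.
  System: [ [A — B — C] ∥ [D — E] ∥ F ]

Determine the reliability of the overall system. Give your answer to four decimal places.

R(A) = exp(−0.0000057 × 10000) = 0.944594
R(B) = exp(−0.000033 × 10000) = 0.718924
R(C) = exp(−0.000019 × 10000) = 0.826959
R(D) = exp(−0.000017 × 10000) = 0.843665
R(E) = exp(−0.000020 × 10000) = 0.818731
R(F) = exp(−0.000032 × 10000) = 0.726149
Series (A, B, and C): 0.944594 × 0.718924 × 0.826959 = 0.561581
Series (D and E): 0.843665 × 0.818731 = 0.690735
Parallel ([0.561581], [0.690735], and F): 1 − (1 − 0.561581)(1 − 0.690735)(1 − 0.726149) = 0.9629

0.9629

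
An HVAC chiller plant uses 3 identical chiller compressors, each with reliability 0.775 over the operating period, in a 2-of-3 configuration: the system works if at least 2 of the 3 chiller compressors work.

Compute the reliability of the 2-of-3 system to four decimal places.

R = Σ_{i=2}^{3} C(3,i) p^i (1−p)^{3−i} with p = 0.775
C(3,2)·0.775^2·0.225^1 = 0.405422
C(3,3)·0.775^3·0.225^0 = 0.465484
Sum = 0.8709

0.8709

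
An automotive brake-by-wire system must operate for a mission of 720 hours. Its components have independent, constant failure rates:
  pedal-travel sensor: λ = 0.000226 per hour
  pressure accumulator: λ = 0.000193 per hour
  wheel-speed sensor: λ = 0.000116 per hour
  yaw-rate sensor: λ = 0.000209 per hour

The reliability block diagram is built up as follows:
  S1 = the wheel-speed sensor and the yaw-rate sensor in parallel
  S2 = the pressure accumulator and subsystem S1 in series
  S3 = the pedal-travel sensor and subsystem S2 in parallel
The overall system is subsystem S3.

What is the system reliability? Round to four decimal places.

R(pedal-travel sensor) = exp(−0.000226 × 720) = 0.849829
R(pressure accumulator) = exp(−0.000193 × 720) = 0.870263
R(wheel-speed sensor) = exp(−0.000116 × 720) = 0.919873
R(yaw-rate sensor) = exp(−0.000209 × 720) = 0.860295
Parallel (wheel-speed sensor and yaw-rate sensor): 1 − (1 − 0.919873)(1 − 0.860295) = 0.988806
Series (pressure accumulator and [0.988806]): 0.870263 × 0.988806 = 0.860521
Parallel (pedal-travel sensor and [0.860521]): 1 − (1 − 0.849829)(1 − 0.860521) = 0.9791

0.9791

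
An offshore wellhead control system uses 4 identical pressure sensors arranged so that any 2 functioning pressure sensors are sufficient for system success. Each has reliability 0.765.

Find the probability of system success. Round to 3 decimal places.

0.957

R = Σ_{i=2}^{4} C(4,i) p^i (1−p)^{4−i} with p = 0.765
C(4,2)·0.765^2·0.235^2 = 0.19391
C(4,3)·0.765^3·0.235^1 = 0.42084
C(4,4)·0.765^4·0.235^0 = 0.34249
Sum = 0.957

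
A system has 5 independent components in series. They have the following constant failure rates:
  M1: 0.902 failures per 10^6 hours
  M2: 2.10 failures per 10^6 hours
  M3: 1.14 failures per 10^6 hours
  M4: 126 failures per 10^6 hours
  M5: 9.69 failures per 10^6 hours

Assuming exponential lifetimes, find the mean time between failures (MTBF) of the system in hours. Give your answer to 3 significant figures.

7150

Series of exponential components: λ_sys = Σ λ_i
λ_sys = 0.000000902 + 0.00000210 + 0.00000114 + 0.000126 + 0.00000969 = 1.3983e-04 /h
MTBF = 1 / λ_sys = 7150 h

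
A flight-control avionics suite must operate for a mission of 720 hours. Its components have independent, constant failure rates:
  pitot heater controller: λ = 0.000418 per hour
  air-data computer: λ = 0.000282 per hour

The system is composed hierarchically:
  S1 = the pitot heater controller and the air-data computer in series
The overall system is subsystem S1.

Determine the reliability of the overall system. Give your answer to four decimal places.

R(pitot heater controller) = exp(−0.000418 × 720) = 0.740107
R(air-data computer) = exp(−0.000282 × 720) = 0.816246
Series (pitot heater controller and air-data computer): 0.740107 × 0.816246 = 0.6041

0.6041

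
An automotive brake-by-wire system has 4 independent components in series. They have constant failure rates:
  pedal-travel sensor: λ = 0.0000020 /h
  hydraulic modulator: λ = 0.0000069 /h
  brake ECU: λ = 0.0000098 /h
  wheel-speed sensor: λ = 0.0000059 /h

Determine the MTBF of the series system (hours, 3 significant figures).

Series of exponential components: λ_sys = Σ λ_i
λ_sys = 0.0000020 + 0.0000069 + 0.0000098 + 0.0000059 = 2.4600e-05 /h
MTBF = 1 / λ_sys = 40700 h

40700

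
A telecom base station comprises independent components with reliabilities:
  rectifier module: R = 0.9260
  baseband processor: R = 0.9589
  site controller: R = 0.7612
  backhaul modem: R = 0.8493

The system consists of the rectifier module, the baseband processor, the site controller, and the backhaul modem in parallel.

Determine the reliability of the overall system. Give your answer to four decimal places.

Parallel (rectifier module, baseband processor, site controller, and backhaul modem): 1 − (1 − 0.926000)(1 − 0.958900)(1 − 0.761200)(1 − 0.849300) = 0.9999

0.9999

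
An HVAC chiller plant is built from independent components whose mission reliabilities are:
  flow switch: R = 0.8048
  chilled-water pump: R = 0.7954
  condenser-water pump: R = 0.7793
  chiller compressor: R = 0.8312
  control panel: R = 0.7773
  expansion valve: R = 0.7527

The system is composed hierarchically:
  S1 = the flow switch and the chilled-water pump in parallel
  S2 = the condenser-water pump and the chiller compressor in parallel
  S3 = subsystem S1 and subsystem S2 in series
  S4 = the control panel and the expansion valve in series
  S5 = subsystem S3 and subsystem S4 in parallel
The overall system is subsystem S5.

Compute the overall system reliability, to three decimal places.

Parallel (flow switch and chilled-water pump): 1 − (1 − 0.80480)(1 − 0.79540) = 0.96006
Parallel (condenser-water pump and chiller compressor): 1 − (1 − 0.77930)(1 − 0.83120) = 0.96275
Series ([0.96006] and [0.96275]): 0.96006 × 0.96275 = 0.92430
Series (control panel and expansion valve): 0.77730 × 0.75270 = 0.58507
Parallel ([0.92430] and [0.58507]): 1 − (1 − 0.92430)(1 − 0.58507) = 0.969

0.969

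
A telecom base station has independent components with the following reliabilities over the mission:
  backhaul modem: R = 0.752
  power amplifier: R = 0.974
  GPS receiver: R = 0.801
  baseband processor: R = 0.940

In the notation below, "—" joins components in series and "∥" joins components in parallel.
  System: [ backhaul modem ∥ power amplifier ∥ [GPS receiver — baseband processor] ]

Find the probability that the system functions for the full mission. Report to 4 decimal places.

0.9984

Series (GPS receiver and baseband processor): 0.801000 × 0.940000 = 0.752940
Parallel (backhaul modem, power amplifier, and [0.752940]): 1 − (1 − 0.752000)(1 − 0.974000)(1 − 0.752940) = 0.9984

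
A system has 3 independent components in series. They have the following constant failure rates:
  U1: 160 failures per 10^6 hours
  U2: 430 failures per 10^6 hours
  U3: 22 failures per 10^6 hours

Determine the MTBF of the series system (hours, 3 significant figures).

1630

Series of exponential components: λ_sys = Σ λ_i
λ_sys = 0.00016 + 0.00043 + 0.000022 = 6.1200e-04 /h
MTBF = 1 / λ_sys = 1630 h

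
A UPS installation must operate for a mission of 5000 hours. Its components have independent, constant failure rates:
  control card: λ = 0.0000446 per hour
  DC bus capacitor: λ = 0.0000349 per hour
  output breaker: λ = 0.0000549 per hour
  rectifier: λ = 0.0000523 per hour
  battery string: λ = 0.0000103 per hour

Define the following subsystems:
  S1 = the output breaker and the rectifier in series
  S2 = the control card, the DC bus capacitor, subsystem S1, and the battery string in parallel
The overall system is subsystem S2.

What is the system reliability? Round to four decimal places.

R(control card) = exp(−0.0000446 × 5000) = 0.800115
R(DC bus capacitor) = exp(−0.0000349 × 5000) = 0.839877
R(output breaker) = exp(−0.0000549 × 5000) = 0.759952
R(rectifier) = exp(−0.0000523 × 5000) = 0.769896
R(battery string) = exp(−0.0000103 × 5000) = 0.949804
Series (output breaker and rectifier): 0.759952 × 0.769896 = 0.585084
Parallel (control card, DC bus capacitor, [0.585084], and battery string): 1 − (1 − 0.800115)(1 − 0.839877)(1 − 0.585084)(1 − 0.949804) = 0.9993

0.9993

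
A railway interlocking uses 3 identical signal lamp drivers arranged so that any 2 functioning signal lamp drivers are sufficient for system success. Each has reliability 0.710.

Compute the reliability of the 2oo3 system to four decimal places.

0.7965

R = Σ_{i=2}^{3} C(3,i) p^i (1−p)^{3−i} with p = 0.710
C(3,2)·0.710^2·0.290^1 = 0.438567
C(3,3)·0.710^3·0.290^0 = 0.357911
Sum = 0.7965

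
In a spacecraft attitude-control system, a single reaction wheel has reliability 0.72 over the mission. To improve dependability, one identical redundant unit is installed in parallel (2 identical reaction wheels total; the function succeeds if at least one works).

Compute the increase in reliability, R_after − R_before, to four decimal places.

0.2016

R_before = 0.72
R_after = 1 − (1 − 0.72)^2 = 0.9216
ΔR = 0.9216 − 0.72 = 0.2016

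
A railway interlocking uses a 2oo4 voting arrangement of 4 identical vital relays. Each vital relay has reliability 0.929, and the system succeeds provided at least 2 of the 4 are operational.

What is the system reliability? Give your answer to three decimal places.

R = Σ_{i=2}^{4} C(4,i) p^i (1−p)^{4−i} with p = 0.929
C(4,2)·0.929^2·0.071^2 = 0.02610
C(4,3)·0.929^3·0.071^1 = 0.22770
C(4,4)·0.929^4·0.071^0 = 0.74484
Sum = 0.999

0.999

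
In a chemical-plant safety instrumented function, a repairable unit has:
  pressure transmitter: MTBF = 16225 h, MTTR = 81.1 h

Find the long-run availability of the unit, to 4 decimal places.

A(pressure transmitter) = MTBF/(MTBF+MTTR) = 16225/(16225+81.1) = 0.9950

0.9950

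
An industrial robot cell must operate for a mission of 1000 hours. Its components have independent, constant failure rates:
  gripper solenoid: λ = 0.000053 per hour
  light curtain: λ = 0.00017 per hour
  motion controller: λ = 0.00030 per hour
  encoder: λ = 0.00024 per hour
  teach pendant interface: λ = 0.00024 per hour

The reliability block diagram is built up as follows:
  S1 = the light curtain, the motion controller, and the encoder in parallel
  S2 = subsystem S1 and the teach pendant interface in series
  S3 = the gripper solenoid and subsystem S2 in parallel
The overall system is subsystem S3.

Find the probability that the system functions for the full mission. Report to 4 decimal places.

R(gripper solenoid) = exp(−0.000053 × 1000) = 0.948380
R(light curtain) = exp(−0.00017 × 1000) = 0.843665
R(motion controller) = exp(−0.00030 × 1000) = 0.740818
R(encoder) = exp(−0.00024 × 1000) = 0.786628
R(teach pendant interface) = exp(−0.00024 × 1000) = 0.786628
Parallel (light curtain, motion controller, and encoder): 1 − (1 − 0.843665)(1 − 0.740818)(1 − 0.786628) = 0.991354
Series ([0.991354] and teach pendant interface): 0.991354 × 0.786628 = 0.779827
Parallel (gripper solenoid and [0.779827]): 1 − (1 − 0.948380)(1 − 0.779827) = 0.9886

0.9886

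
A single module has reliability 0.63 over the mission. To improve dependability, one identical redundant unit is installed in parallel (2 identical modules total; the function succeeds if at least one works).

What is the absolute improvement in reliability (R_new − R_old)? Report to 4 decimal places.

R_before = 0.63
R_after = 1 − (1 − 0.63)^2 = 0.8631
ΔR = 0.8631 − 0.63 = 0.2331

0.2331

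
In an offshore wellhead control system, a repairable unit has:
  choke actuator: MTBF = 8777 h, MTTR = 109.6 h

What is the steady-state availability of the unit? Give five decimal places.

0.98767

A(choke actuator) = MTBF/(MTBF+MTTR) = 8777/(8777+109.6) = 0.98767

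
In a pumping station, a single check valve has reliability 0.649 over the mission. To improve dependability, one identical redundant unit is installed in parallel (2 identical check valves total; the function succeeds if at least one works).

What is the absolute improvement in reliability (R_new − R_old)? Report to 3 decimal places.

R_before = 0.649
R_after = 1 − (1 − 0.649)^2 = 0.877
ΔR = 0.877 − 0.649 = 0.228

0.228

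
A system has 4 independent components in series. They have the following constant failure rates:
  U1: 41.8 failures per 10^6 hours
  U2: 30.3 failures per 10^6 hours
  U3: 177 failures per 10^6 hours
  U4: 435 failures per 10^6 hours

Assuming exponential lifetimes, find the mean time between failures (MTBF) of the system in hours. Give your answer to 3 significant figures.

1460

Series of exponential components: λ_sys = Σ λ_i
λ_sys = 0.0000418 + 0.0000303 + 0.000177 + 0.000435 = 6.8410e-04 /h
MTBF = 1 / λ_sys = 1460 h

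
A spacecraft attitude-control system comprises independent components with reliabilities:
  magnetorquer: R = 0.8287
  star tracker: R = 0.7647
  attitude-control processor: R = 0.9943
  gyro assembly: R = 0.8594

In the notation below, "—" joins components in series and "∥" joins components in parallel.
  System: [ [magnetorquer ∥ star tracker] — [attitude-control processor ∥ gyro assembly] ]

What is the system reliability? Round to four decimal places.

Parallel (magnetorquer and star tracker): 1 − (1 − 0.828700)(1 − 0.764700) = 0.959693
Parallel (attitude-control processor and gyro assembly): 1 − (1 − 0.994300)(1 − 0.859400) = 0.999199
Series ([0.959693] and [0.999199]): 0.959693 × 0.999199 = 0.9589

0.9589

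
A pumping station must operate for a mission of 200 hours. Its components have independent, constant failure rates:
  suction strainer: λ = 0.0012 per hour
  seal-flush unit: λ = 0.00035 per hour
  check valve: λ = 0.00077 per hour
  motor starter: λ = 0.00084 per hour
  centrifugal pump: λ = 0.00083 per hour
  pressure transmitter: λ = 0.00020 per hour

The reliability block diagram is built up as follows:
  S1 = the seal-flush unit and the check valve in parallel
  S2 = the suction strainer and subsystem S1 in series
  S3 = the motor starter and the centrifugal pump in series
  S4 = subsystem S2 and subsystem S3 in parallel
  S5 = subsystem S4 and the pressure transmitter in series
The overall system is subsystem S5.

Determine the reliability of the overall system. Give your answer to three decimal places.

R(suction strainer) = exp(−0.0012 × 200) = 0.78663
R(seal-flush unit) = exp(−0.00035 × 200) = 0.93239
R(check valve) = exp(−0.00077 × 200) = 0.85727
R(motor starter) = exp(−0.00084 × 200) = 0.84535
R(centrifugal pump) = exp(−0.00083 × 200) = 0.84705
R(pressure transmitter) = exp(−0.00020 × 200) = 0.96079
Parallel (seal-flush unit and check valve): 1 − (1 − 0.93239)(1 − 0.85727) = 0.99035
Series (suction strainer and [0.99035]): 0.78663 × 0.99035 = 0.77904
Series (motor starter and centrifugal pump): 0.84535 × 0.84705 = 0.71605
Parallel ([0.77904] and [0.71605]): 1 − (1 − 0.77904)(1 − 0.71605) = 0.93726
Series ([0.93726] and pressure transmitter): 0.93726 × 0.96079 = 0.901

0.901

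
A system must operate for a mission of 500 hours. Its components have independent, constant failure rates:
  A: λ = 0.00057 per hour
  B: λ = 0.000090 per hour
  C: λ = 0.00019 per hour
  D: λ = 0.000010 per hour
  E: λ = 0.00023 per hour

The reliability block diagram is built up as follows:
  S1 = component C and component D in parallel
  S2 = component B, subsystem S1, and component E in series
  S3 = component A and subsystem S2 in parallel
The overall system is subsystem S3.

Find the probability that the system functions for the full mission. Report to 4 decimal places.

0.9632

R(A) = exp(−0.00057 × 500) = 0.752014
R(B) = exp(−0.000090 × 500) = 0.955997
R(C) = exp(−0.00019 × 500) = 0.909373
R(D) = exp(−0.000010 × 500) = 0.995012
R(E) = exp(−0.00023 × 500) = 0.891366
Parallel (C and D): 1 − (1 − 0.909373)(1 − 0.995012) = 0.999548
Series (B, [0.999548], and E): 0.955997 × 0.999548 × 0.891366 = 0.851758
Parallel (A and [0.851758]): 1 − (1 − 0.752014)(1 − 0.851758) = 0.9632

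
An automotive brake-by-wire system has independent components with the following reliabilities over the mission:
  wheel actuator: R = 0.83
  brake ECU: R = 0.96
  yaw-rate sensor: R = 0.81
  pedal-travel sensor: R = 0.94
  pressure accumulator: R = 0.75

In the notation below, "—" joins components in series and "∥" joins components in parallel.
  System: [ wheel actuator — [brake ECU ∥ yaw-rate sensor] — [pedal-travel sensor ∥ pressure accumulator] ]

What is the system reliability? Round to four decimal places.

0.8113

Parallel (brake ECU and yaw-rate sensor): 1 − (1 − 0.960000)(1 − 0.810000) = 0.992400
Parallel (pedal-travel sensor and pressure accumulator): 1 − (1 − 0.940000)(1 − 0.750000) = 0.985000
Series (wheel actuator, [0.992400], and [0.985000]): 0.830000 × 0.992400 × 0.985000 = 0.8113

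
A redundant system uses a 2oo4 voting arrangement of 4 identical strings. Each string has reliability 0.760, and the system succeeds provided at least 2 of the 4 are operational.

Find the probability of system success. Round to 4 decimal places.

R = Σ_{i=2}^{4} C(4,i) p^i (1−p)^{4−i} with p = 0.760
C(4,2)·0.760^2·0.240^2 = 0.199619
C(4,3)·0.760^3·0.240^1 = 0.421417
C(4,4)·0.760^4·0.240^0 = 0.333622
Sum = 0.9547

0.9547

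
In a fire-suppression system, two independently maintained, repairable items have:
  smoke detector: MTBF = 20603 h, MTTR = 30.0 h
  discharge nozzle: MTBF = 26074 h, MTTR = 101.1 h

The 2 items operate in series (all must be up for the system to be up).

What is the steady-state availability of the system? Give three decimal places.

A(smoke detector) = MTBF/(MTBF+MTTR) = 20603/(20603+30.0) = 0.998546
A(discharge nozzle) = MTBF/(MTBF+MTTR) = 26074/(26074+101.1) = 0.996138
Series availability: 0.998546 × 0.996138 = 0.995

0.995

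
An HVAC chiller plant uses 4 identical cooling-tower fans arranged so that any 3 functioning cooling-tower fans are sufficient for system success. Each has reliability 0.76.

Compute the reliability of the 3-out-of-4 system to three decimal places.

R = Σ_{i=3}^{4} C(4,i) p^i (1−p)^{4−i} with p = 0.76
C(4,3)·0.76^3·0.24^1 = 0.42142
C(4,4)·0.76^4·0.24^0 = 0.33362
Sum = 0.755

0.755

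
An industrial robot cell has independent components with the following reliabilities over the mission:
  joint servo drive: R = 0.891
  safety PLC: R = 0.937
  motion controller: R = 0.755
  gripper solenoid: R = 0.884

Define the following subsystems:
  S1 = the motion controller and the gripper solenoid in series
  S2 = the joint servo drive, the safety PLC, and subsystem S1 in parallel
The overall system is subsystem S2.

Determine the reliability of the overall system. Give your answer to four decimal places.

Series (motion controller and gripper solenoid): 0.755000 × 0.884000 = 0.667420
Parallel (joint servo drive, safety PLC, and [0.667420]): 1 − (1 − 0.891000)(1 − 0.937000)(1 − 0.667420) = 0.9977

0.9977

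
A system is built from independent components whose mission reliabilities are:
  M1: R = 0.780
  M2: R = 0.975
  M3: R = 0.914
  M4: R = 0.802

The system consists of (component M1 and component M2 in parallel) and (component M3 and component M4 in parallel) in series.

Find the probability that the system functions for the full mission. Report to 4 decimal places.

Parallel (M1 and M2): 1 − (1 − 0.780000)(1 − 0.975000) = 0.994500
Parallel (M3 and M4): 1 − (1 − 0.914000)(1 − 0.802000) = 0.982972
Series ([0.994500] and [0.982972]): 0.994500 × 0.982972 = 0.9776

0.9776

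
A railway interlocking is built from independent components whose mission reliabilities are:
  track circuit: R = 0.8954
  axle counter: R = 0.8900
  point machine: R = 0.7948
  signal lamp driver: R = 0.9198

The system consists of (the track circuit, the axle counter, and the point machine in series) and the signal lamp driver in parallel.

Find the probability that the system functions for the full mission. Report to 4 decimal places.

0.9706

Series (track circuit, axle counter, and point machine): 0.895400 × 0.890000 × 0.794800 = 0.633381
Parallel ([0.633381] and signal lamp driver): 1 − (1 − 0.633381)(1 − 0.919800) = 0.9706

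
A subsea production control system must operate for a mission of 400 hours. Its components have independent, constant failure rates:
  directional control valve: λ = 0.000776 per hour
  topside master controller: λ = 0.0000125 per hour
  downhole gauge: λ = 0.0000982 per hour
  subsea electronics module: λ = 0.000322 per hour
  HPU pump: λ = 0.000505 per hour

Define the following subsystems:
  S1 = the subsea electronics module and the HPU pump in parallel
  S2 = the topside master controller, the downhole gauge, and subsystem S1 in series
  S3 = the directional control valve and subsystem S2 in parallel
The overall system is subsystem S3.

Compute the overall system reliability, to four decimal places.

R(directional control valve) = exp(−0.000776 × 400) = 0.733154
R(topside master controller) = exp(−0.0000125 × 400) = 0.995012
R(downhole gauge) = exp(−0.0000982 × 400) = 0.961481
R(subsea electronics module) = exp(−0.000322 × 400) = 0.879150
R(HPU pump) = exp(−0.000505 × 400) = 0.817095
Parallel (subsea electronics module and HPU pump): 1 − (1 − 0.879150)(1 − 0.817095) = 0.977896
Series (topside master controller, downhole gauge, and [0.977896]): 0.995012 × 0.961481 × 0.977896 = 0.935539
Parallel (directional control valve and [0.935539]): 1 − (1 − 0.733154)(1 − 0.935539) = 0.9828

0.9828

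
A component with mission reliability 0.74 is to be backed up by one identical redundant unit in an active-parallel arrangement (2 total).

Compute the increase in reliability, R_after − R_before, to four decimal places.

0.1924

R_before = 0.74
R_after = 1 − (1 − 0.74)^2 = 0.9324
ΔR = 0.9324 − 0.74 = 0.1924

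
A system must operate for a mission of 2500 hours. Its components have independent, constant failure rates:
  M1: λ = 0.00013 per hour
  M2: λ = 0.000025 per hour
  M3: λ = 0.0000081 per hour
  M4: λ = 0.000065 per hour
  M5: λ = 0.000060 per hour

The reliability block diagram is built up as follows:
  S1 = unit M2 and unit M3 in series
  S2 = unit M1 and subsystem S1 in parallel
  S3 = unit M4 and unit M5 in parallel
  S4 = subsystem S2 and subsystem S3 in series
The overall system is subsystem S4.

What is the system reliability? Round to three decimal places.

0.958

R(M1) = exp(−0.00013 × 2500) = 0.72253
R(M2) = exp(−0.000025 × 2500) = 0.93941
R(M3) = exp(−0.0000081 × 2500) = 0.97995
R(M4) = exp(−0.000065 × 2500) = 0.85002
R(M5) = exp(−0.000060 × 2500) = 0.86071
Series (M2 and M3): 0.93941 × 0.97995 = 0.92057
Parallel (M1 and [0.92057]): 1 − (1 − 0.72253)(1 − 0.92057) = 0.97796
Parallel (M4 and M5): 1 − (1 − 0.85002)(1 − 0.86071) = 0.97911
Series ([0.97796] and [0.97911]): 0.97796 × 0.97911 = 0.958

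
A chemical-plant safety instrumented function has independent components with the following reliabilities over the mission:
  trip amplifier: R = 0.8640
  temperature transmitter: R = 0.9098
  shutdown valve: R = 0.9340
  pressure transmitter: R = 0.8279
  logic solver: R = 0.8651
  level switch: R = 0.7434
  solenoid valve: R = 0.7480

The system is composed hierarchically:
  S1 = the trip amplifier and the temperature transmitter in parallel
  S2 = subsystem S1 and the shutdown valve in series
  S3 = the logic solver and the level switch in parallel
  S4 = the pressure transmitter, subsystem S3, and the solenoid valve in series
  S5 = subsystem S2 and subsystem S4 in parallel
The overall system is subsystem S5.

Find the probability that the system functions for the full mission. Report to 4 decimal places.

Parallel (trip amplifier and temperature transmitter): 1 − (1 − 0.864000)(1 − 0.909800) = 0.987733
Series ([0.987733] and shutdown valve): 0.987733 × 0.934000 = 0.922543
Parallel (logic solver and level switch): 1 − (1 − 0.865100)(1 − 0.743400) = 0.965385
Series (pressure transmitter, [0.965385], and solenoid valve): 0.827900 × 0.965385 × 0.748000 = 0.597833
Parallel ([0.922543] and [0.597833]): 1 − (1 − 0.922543)(1 − 0.597833) = 0.9688

0.9688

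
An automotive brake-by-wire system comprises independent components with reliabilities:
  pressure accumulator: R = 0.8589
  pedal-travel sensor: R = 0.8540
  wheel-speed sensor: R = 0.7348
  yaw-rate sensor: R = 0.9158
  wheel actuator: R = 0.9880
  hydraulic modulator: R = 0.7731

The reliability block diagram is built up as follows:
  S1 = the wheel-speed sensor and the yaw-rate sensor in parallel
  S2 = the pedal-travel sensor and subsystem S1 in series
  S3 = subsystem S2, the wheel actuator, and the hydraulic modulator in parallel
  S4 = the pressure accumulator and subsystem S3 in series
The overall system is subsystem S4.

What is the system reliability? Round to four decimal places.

Parallel (wheel-speed sensor and yaw-rate sensor): 1 − (1 − 0.734800)(1 − 0.915800) = 0.977670
Series (pedal-travel sensor and [0.977670]): 0.854000 × 0.977670 = 0.834930
Parallel ([0.834930], wheel actuator, and hydraulic modulator): 1 − (1 − 0.834930)(1 − 0.988000)(1 − 0.773100) = 0.999551
Series (pressure accumulator and [0.999551]): 0.858900 × 0.999551 = 0.8585

0.8585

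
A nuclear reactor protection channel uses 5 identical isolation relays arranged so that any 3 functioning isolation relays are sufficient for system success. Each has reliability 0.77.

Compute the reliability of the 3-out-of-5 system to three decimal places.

0.916

R = Σ_{i=3}^{5} C(5,i) p^i (1−p)^{5−i} with p = 0.77
C(5,3)·0.77^3·0.23^2 = 0.24151
C(5,4)·0.77^4·0.23^1 = 0.40426
C(5,5)·0.77^5·0.23^0 = 0.27068
Sum = 0.916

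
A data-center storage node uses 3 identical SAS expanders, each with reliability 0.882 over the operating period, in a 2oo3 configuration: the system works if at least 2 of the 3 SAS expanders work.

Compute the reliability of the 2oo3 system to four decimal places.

0.9615

R = Σ_{i=2}^{3} C(3,i) p^i (1−p)^{3−i} with p = 0.882
C(3,2)·0.882^2·0.118^1 = 0.275385
C(3,3)·0.882^3·0.118^0 = 0.686129
Sum = 0.9615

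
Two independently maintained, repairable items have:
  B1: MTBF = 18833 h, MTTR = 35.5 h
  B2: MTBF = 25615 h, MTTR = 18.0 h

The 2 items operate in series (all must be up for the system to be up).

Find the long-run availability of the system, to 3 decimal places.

A(B1) = MTBF/(MTBF+MTTR) = 18833/(18833+35.5) = 0.998119
A(B2) = MTBF/(MTBF+MTTR) = 25615/(25615+18.0) = 0.999298
Series availability: 0.998119 × 0.999298 = 0.997

0.997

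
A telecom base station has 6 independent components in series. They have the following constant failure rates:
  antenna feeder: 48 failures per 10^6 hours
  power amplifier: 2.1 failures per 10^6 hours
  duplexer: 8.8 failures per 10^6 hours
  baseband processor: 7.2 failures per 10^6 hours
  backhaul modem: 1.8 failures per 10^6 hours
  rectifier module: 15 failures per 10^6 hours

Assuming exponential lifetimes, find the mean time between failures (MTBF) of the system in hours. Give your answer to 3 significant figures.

12100

Series of exponential components: λ_sys = Σ λ_i
λ_sys = 0.000048 + 0.0000021 + 0.0000088 + 0.0000072 + 0.0000018 + 0.000015 = 8.2900e-05 /h
MTBF = 1 / λ_sys = 12100 h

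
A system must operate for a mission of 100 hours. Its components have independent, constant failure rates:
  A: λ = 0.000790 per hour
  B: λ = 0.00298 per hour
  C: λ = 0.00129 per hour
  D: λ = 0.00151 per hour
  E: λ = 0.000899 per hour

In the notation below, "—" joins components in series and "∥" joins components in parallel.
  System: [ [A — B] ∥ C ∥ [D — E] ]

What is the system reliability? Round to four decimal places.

R(A) = exp(−0.000790 × 100) = 0.924040
R(B) = exp(−0.00298 × 100) = 0.742301
R(C) = exp(−0.00129 × 100) = 0.878974
R(D) = exp(−0.00151 × 100) = 0.859848
R(E) = exp(−0.000899 × 100) = 0.914023
Series (A and B): 0.924040 × 0.742301 = 0.685916
Series (D and E): 0.859848 × 0.914023 = 0.785921
Parallel ([0.685916], C, and [0.785921]): 1 − (1 − 0.685916)(1 − 0.878974)(1 − 0.785921) = 0.9919

0.9919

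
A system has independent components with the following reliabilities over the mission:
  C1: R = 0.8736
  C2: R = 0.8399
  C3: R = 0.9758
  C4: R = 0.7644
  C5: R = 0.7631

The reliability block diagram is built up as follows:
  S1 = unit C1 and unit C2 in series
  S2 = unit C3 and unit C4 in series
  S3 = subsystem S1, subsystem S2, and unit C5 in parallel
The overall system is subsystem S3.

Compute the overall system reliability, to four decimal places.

Series (C1 and C2): 0.873600 × 0.839900 = 0.733737
Series (C3 and C4): 0.975800 × 0.764400 = 0.745902
Parallel ([0.733737], [0.745902], and C5): 1 − (1 − 0.733737)(1 − 0.745902)(1 − 0.763100) = 0.9840

0.9840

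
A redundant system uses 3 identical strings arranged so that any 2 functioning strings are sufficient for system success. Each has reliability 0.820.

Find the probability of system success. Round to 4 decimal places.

R = Σ_{i=2}^{3} C(3,i) p^i (1−p)^{3−i} with p = 0.820
C(3,2)·0.820^2·0.180^1 = 0.363096
C(3,3)·0.820^3·0.180^0 = 0.551368
Sum = 0.9145

0.9145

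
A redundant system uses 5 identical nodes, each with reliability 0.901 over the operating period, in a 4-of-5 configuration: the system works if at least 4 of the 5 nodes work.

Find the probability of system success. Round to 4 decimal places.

0.9200

R = Σ_{i=4}^{5} C(5,i) p^i (1−p)^{5−i} with p = 0.901
C(5,4)·0.901^4·0.099^1 = 0.326215
C(5,5)·0.901^5·0.099^0 = 0.593778
Sum = 0.9200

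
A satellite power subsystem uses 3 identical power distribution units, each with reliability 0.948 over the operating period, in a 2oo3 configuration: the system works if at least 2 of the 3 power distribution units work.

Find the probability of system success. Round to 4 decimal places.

R = Σ_{i=2}^{3} C(3,i) p^i (1−p)^{3−i} with p = 0.948
C(3,2)·0.948^2·0.052^1 = 0.140198
C(3,3)·0.948^3·0.052^0 = 0.851971
Sum = 0.9922

0.9922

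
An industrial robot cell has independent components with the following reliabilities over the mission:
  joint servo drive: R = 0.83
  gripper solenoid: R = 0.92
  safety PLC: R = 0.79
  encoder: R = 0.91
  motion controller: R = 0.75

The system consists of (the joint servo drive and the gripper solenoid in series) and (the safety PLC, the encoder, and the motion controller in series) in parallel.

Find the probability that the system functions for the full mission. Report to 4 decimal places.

0.8911

Series (joint servo drive and gripper solenoid): 0.830000 × 0.920000 = 0.763600
Series (safety PLC, encoder, and motion controller): 0.790000 × 0.910000 × 0.750000 = 0.539175
Parallel ([0.763600] and [0.539175]): 1 − (1 − 0.763600)(1 − 0.539175) = 0.8911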